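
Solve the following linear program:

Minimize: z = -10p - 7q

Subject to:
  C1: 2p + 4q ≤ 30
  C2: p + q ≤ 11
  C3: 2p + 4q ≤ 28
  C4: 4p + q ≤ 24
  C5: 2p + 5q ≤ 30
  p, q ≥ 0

Evaluate the objective at each vertex of the feasible region:
  z(0, 0) = 0
  z(6, 0) = -60
  z(5, 4) = -78  ←
  z(0, 6) = -42
The minimum is at p = 5, q = 4.

p = 5, q = 4, z = -78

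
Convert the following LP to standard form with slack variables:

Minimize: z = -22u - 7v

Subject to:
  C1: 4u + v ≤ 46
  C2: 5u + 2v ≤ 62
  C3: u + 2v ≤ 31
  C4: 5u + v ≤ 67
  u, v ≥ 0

min z = -22u - 7v

s.t.
  4u + v + s1 = 46
  5u + 2v + s2 = 62
  u + 2v + s3 = 31
  5u + v + s4 = 67
  u, v, s1, s2, s3, s4 ≥ 0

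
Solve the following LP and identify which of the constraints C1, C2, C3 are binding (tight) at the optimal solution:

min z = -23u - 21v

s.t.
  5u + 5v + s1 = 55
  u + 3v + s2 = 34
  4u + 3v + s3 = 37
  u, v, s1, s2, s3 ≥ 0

At u = 4, v = 7, compute slack b - a·x for each constraint:
  C1: 55 − 55 = 0  (binding)
  C2: 34 − 25 = 9  (slack)
  C3: 37 − 37 = 0  (binding)

Optimal: u = 4, v = 7
Binding: C1, C3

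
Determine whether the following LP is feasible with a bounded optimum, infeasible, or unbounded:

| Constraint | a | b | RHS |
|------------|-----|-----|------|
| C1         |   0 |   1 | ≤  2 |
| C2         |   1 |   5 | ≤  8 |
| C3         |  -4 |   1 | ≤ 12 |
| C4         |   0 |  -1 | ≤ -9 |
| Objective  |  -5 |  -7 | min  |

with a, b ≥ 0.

Infeasible (no feasible solution exists)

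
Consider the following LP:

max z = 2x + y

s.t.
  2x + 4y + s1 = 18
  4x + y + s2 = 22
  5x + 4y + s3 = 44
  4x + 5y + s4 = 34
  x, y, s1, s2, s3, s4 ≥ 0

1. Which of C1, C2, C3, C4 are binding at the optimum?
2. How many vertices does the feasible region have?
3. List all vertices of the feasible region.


1. C1, C2
2. 4
3. (0, 0), (5.5, 0), (5, 2), (0, 4.5)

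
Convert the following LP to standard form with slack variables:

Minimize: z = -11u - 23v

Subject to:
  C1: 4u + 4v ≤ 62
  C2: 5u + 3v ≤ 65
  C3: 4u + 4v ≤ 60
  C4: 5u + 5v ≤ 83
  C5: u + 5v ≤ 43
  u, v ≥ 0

min z = -11u - 23v

s.t.
  4u + 4v + s1 = 62
  5u + 3v + s2 = 65
  4u + 4v + s3 = 60
  5u + 5v + s4 = 83
  u + 5v + s5 = 43
  u, v, s1, s2, s3, s4, s5 ≥ 0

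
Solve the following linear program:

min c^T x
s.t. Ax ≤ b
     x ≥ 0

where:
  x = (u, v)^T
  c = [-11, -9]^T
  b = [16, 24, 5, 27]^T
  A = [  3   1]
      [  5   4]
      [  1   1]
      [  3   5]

Evaluate the objective at each vertex of the feasible region:
  z(0, 0) = 0
  z(4.8, 0) = -52.8
  z(4, 1) = -53  ←
  z(0, 5) = -45
The minimum is at u = 4, v = 1.

u = 4, v = 1, z = -53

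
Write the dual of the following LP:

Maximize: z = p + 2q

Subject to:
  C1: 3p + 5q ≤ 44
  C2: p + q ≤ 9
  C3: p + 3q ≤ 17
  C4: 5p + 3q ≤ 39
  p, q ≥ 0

Primal max cᵀx s.t. Ax ≤ b, x ≥ 0  →  Dual min bᵀy s.t. Aᵀy ≥ c, y ≥ 0.

Minimize: z = 44y1 + 9y2 + 17y3 + 39y4

Subject to:
  3y1 + y2 + y3 + 5y4 ≥ 1
  5y1 + y2 + 3y3 + 3y4 ≥ 2
  y1, y2, y3, y4 ≥ 0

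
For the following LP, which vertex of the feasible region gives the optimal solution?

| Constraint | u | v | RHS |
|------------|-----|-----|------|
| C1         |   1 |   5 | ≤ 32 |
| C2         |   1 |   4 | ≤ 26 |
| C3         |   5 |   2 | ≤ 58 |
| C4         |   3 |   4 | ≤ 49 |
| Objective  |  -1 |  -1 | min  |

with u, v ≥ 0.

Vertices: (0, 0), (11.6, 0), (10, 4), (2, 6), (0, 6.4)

Evaluate the objective at each vertex of the feasible region:
  z(0, 0) = 0
  z(11.6, 0) = -11.6
  z(10, 4) = -14  ←
  z(2, 6) = -8
  z(0, 6.4) = -6.4
The minimum is at u = 10, v = 4.

(10, 4)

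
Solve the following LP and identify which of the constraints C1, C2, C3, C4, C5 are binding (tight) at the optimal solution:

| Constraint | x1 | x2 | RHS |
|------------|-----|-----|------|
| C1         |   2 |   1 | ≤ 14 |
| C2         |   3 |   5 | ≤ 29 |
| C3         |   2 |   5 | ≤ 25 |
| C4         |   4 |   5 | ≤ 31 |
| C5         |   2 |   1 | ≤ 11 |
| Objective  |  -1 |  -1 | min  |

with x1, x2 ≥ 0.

At x1 = 4, x2 = 3, compute slack b - a·x for each constraint:
  C1: 14 − 11 = 3  (slack)
  C2: 29 − 27 = 2  (slack)
  C3: 25 − 23 = 2  (slack)
  C4: 31 − 31 = 0  (binding)
  C5: 11 − 11 = 0  (binding)

Optimal: x1 = 4, x2 = 3
Binding: C4, C5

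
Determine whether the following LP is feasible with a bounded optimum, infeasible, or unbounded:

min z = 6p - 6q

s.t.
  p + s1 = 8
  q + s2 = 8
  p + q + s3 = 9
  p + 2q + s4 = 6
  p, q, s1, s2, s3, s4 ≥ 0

Feasible with a bounded optimal solution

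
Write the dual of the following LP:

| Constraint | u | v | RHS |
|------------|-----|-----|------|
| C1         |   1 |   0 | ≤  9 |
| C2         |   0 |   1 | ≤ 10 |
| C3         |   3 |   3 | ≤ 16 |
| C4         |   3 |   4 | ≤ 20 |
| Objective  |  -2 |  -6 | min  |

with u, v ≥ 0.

Primal min cᵀx s.t. Ax ≤ b, x ≥ 0  →  Dual max −bᵀy s.t. Aᵀy ≥ −c, y ≥ 0.

Maximize: z = -9y1 - 10y2 - 16y3 - 20y4

Subject to:
  y1 + 3y3 + 3y4 ≥ 2
  y2 + 3y3 + 4y4 ≥ 6
  y1, y2, y3, y4 ≥ 0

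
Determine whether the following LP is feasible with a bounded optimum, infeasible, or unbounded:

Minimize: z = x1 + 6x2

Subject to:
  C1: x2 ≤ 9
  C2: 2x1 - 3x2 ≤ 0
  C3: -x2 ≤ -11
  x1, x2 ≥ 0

Infeasible (no feasible solution exists)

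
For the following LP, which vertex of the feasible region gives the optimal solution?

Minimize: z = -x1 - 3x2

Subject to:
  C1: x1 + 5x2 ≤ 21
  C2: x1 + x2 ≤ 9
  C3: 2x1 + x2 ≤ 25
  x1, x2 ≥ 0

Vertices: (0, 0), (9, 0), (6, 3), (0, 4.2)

Evaluate the objective at each vertex of the feasible region:
  z(0, 0) = 0
  z(9, 0) = -9
  z(6, 3) = -15  ←
  z(0, 4.2) = -12.6
The minimum is at x1 = 6, x2 = 3.

(6, 3)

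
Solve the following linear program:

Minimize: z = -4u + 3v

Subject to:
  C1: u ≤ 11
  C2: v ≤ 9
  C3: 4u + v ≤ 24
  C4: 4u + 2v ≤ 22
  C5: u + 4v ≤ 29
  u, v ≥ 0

Evaluate the objective at each vertex of the feasible region:
  z(0, 0) = 0
  z(5.5, 0) = -22  ←
  z(2.143, 6.714) = 11.57
  z(0, 7.25) = 21.75
The minimum is at u = 5.5, v = 0.

u = 5.5, v = 0, z = -22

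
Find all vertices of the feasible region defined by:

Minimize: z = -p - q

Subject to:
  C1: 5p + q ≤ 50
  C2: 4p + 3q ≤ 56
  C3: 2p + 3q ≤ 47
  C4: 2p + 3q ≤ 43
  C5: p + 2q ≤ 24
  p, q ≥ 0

(0, 0), (10, 0), (8.545, 7.273), (8, 8), (0, 12)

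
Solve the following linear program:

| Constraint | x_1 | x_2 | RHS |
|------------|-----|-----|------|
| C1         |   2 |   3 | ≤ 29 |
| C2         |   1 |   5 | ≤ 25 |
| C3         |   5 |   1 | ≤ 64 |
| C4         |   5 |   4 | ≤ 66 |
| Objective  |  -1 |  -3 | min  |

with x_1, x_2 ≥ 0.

Evaluate the objective at each vertex of the feasible region:
  z(0, 0) = 0
  z(12.8, 0) = -12.8
  z(12.67, 0.6667) = -14.67
  z(11.71, 1.857) = -17.29
  z(10, 3) = -19  ←
  z(0, 5) = -15
The minimum is at x_1 = 10, x_2 = 3.

x_1 = 10, x_2 = 3, z = -19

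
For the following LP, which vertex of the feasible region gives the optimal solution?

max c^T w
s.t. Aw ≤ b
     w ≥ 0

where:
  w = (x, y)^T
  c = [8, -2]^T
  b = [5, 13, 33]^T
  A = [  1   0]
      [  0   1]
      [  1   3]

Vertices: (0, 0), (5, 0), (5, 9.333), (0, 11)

Evaluate the objective at each vertex of the feasible region:
  z(0, 0) = 0
  z(5, 0) = 40  ←
  z(5, 9.333) = 21.33
  z(0, 11) = -22
The maximum is at x = 5, y = 0.

(5, 0)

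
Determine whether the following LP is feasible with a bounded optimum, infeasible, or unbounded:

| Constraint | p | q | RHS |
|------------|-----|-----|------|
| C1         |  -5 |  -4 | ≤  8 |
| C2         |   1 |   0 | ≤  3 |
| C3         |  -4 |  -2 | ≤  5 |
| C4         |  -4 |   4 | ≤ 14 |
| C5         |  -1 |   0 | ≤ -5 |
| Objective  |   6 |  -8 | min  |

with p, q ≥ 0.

Infeasible (no feasible solution exists)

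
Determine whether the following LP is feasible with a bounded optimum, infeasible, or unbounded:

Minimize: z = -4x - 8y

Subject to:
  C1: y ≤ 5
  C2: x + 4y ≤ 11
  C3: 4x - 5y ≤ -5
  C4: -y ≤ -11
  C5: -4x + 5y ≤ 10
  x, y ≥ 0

Infeasible (no feasible solution exists)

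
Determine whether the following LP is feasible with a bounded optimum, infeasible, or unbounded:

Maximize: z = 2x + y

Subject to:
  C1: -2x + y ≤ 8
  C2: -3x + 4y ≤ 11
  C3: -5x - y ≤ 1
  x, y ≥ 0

Unbounded (objective can increase without bound)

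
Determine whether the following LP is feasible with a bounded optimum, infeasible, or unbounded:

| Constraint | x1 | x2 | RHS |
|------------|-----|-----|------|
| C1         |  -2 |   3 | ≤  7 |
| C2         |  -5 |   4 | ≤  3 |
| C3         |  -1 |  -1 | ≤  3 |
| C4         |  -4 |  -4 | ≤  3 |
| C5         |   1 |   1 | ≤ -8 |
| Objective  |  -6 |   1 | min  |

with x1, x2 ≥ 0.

Infeasible (no feasible solution exists)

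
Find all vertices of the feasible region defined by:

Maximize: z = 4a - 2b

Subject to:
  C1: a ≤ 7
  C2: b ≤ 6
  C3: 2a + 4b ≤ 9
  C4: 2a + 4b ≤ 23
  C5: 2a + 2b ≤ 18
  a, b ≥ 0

(0, 0), (4.5, 0), (0, 2.25)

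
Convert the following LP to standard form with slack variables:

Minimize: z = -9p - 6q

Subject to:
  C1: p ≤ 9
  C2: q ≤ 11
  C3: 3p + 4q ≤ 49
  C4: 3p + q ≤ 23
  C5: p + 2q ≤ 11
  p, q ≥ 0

min z = -9p - 6q

s.t.
  p + s1 = 9
  q + s2 = 11
  3p + 4q + s3 = 49
  3p + q + s4 = 23
  p + 2q + s5 = 11
  p, q, s1, s2, s3, s4, s5 ≥ 0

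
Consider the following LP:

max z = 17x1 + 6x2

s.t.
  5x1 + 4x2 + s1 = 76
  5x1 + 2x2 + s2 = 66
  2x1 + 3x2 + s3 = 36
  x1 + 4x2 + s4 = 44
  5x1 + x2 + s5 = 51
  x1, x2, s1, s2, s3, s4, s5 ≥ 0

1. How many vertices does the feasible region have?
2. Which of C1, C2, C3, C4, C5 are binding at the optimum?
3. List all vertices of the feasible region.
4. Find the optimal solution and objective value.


1. 5
2. C3, C5
3. (0, 0), (10.2, 0), (9, 6), (2.4, 10.4), (0, 11)
4. x1 = 9, x2 = 6, z = 189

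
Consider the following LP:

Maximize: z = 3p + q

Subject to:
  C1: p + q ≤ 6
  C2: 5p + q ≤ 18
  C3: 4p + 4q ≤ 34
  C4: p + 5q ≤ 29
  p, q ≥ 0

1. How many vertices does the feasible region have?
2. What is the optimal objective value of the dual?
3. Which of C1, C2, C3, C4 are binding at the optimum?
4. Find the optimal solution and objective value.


1. 5
2. 12
3. C1, C2
4. p = 3, q = 3, z = 12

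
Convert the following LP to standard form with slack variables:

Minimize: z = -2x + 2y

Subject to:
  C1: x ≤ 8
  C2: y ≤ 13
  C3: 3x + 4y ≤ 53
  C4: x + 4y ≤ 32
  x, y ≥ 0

min z = -2x + 2y

s.t.
  x + s1 = 8
  y + s2 = 13
  3x + 4y + s3 = 53
  x + 4y + s4 = 32
  x, y, s1, s2, s3, s4 ≥ 0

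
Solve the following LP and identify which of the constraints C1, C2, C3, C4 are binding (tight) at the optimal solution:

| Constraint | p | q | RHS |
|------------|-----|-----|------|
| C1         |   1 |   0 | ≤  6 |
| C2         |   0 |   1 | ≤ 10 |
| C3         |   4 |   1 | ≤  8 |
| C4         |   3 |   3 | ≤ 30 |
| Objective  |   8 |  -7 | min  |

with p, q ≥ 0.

At p = 0, q = 8, compute slack b - a·x for each constraint:
  C1: 6 − 0 = 6  (slack)
  C2: 10 − 8 = 2  (slack)
  C3: 8 − 8 = 0  (binding)
  C4: 30 − 24 = 6  (slack)

Optimal: p = 0, q = 8
Binding: C3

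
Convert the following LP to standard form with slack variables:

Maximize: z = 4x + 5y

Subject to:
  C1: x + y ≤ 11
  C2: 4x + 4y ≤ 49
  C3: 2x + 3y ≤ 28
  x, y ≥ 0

max z = 4x + 5y

s.t.
  x + y + s1 = 11
  4x + 4y + s2 = 49
  2x + 3y + s3 = 28
  x, y, s1, s2, s3 ≥ 0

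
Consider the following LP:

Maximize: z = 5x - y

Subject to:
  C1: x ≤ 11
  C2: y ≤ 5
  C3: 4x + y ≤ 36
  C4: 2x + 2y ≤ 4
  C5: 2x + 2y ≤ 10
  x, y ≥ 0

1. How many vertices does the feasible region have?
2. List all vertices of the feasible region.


1. 3
2. (0, 0), (2, 0), (0, 2)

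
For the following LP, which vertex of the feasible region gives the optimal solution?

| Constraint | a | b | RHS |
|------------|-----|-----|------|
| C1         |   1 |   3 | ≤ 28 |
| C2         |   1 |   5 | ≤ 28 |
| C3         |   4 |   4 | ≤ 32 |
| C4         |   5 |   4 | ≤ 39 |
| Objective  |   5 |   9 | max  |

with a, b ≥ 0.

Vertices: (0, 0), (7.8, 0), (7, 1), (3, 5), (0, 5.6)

Evaluate the objective at each vertex of the feasible region:
  z(0, 0) = 0
  z(7.8, 0) = 39
  z(7, 1) = 44
  z(3, 5) = 60  ←
  z(0, 5.6) = 50.4
The maximum is at a = 3, b = 5.

(3, 5)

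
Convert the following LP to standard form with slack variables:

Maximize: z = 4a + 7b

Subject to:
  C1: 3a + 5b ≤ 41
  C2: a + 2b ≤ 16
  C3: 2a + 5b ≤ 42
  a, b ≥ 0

max z = 4a + 7b

s.t.
  3a + 5b + s1 = 41
  a + 2b + s2 = 16
  2a + 5b + s3 = 42
  a, b, s1, s2, s3 ≥ 0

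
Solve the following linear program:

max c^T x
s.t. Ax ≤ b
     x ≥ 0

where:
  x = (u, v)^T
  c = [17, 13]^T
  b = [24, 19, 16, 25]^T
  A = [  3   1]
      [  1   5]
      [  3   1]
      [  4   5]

Evaluate the objective at each vertex of the feasible region:
  z(0, 0) = 0
  z(5.333, 0) = 90.67
  z(5, 1) = 98  ←
  z(2, 3.4) = 78.2
  z(0, 3.8) = 49.4
The maximum is at u = 5, v = 1.

u = 5, v = 1, z = 98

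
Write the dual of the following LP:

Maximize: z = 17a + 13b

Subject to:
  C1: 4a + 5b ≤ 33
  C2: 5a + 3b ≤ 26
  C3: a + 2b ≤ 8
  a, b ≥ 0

Primal max cᵀx s.t. Ax ≤ b, x ≥ 0  →  Dual min bᵀy s.t. Aᵀy ≥ c, y ≥ 0.

Minimize: z = 33y1 + 26y2 + 8y3

Subject to:
  4y1 + 5y2 + y3 ≥ 17
  5y1 + 3y2 + 2y3 ≥ 13
  y1, y2, y3 ≥ 0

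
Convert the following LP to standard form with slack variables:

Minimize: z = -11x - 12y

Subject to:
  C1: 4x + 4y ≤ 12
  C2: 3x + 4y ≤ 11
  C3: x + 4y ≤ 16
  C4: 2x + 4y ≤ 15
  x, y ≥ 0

min z = -11x - 12y

s.t.
  4x + 4y + s1 = 12
  3x + 4y + s2 = 11
  x + 4y + s3 = 16
  2x + 4y + s4 = 15
  x, y, s1, s2, s3, s4 ≥ 0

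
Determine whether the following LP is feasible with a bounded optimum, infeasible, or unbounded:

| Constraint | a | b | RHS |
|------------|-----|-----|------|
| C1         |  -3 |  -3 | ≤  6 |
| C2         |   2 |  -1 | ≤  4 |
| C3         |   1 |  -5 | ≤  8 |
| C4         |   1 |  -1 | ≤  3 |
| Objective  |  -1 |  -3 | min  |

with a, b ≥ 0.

Unbounded (objective can decrease without bound)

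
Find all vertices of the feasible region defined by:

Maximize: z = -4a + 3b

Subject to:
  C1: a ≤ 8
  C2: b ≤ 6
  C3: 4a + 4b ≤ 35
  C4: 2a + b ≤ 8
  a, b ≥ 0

(0, 0), (4, 0), (1, 6), (0, 6)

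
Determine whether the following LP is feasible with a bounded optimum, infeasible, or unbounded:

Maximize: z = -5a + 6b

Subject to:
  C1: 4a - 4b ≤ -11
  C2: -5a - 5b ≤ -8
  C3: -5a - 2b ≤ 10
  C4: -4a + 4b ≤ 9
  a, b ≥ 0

Infeasible (no feasible solution exists)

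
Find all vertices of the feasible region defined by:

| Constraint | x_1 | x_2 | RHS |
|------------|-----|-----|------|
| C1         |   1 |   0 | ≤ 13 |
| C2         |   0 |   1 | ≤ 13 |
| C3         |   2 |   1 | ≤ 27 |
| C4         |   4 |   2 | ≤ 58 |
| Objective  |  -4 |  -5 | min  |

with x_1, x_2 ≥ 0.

(0, 0), (13, 0), (13, 1), (7, 13), (0, 13)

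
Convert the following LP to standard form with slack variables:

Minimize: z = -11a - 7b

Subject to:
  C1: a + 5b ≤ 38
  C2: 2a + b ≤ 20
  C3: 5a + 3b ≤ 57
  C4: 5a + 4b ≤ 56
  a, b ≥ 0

min z = -11a - 7b

s.t.
  a + 5b + s1 = 38
  2a + b + s2 = 20
  5a + 3b + s3 = 57
  5a + 4b + s4 = 56
  a, b, s1, s2, s3, s4 ≥ 0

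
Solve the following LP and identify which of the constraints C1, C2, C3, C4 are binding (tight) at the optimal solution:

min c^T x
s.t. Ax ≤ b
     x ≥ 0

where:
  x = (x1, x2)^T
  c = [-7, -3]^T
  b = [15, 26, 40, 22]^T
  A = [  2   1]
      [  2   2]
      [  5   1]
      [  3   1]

At x1 = 7, x2 = 1, compute slack b - a·x for each constraint:
  C1: 15 − 15 = 0  (binding)
  C2: 26 − 16 = 10  (slack)
  C3: 40 − 36 = 4  (slack)
  C4: 22 − 22 = 0  (binding)

Optimal: x1 = 7, x2 = 1
Binding: C1, C4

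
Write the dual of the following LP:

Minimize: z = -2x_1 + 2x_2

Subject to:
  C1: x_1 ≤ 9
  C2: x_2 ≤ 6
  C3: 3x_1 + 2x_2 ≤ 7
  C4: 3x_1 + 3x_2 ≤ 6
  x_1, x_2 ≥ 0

Primal min cᵀx s.t. Ax ≤ b, x ≥ 0  →  Dual max −bᵀy s.t. Aᵀy ≥ −c, y ≥ 0.

Maximize: z = -9y1 - 6y2 - 7y3 - 6y4

Subject to:
  y1 + 3y3 + 3y4 ≥ 2
  y2 + 2y3 + 3y4 ≥ -2
  y1, y2, y3, y4 ≥ 0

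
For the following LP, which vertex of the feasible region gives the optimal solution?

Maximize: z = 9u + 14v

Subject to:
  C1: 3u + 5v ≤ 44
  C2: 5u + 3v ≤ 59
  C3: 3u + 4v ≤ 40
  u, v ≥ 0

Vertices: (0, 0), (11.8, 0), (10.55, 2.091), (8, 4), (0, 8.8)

Evaluate the objective at each vertex of the feasible region:
  z(0, 0) = 0
  z(11.8, 0) = 106.2
  z(10.55, 2.091) = 124.2
  z(8, 4) = 128  ←
  z(0, 8.8) = 123.2
The maximum is at u = 8, v = 4.

(8, 4)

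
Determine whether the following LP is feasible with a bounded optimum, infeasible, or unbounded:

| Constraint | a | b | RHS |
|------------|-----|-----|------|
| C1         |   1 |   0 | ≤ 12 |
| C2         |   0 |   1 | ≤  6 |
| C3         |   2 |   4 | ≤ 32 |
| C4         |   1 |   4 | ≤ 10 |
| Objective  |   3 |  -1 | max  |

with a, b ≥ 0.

Feasible with a bounded optimal solution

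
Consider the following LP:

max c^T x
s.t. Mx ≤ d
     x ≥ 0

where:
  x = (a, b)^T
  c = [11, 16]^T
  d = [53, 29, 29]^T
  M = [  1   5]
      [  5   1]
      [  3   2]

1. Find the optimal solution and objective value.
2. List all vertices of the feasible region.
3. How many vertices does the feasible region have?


1. a = 3, b = 10, z = 193
2. (0, 0), (5.8, 0), (4.143, 8.286), (3, 10), (0, 10.6)
3. 5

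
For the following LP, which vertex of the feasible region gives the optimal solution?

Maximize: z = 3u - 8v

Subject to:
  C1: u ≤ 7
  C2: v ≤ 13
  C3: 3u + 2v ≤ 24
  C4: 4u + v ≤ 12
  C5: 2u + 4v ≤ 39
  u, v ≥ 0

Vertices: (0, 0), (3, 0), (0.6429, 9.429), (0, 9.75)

Evaluate the objective at each vertex of the feasible region:
  z(0, 0) = 0
  z(3, 0) = 9  ←
  z(0.6429, 9.429) = -73.5
  z(0, 9.75) = -78
The maximum is at u = 3, v = 0.

(3, 0)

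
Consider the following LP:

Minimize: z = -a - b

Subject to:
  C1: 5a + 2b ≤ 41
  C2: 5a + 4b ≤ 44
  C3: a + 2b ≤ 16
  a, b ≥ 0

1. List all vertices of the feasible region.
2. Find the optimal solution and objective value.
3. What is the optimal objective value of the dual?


1. (0, 0), (8.2, 0), (7.6, 1.5), (4, 6), (0, 8)
2. a = 4, b = 6, z = -10
3. -10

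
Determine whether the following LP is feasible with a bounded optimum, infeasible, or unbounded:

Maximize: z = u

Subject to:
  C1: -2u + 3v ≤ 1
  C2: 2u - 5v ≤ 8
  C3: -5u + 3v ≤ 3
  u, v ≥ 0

Unbounded (objective can increase without bound)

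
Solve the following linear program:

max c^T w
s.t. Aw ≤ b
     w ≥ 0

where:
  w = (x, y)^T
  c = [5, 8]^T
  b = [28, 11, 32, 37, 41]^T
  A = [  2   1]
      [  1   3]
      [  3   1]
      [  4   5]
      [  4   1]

Evaluate the objective at each vertex of the feasible region:
  z(0, 0) = 0
  z(9.25, 0) = 46.25
  z(8, 1) = 48  ←
  z(0, 3.667) = 29.33
The maximum is at x = 8, y = 1.

x = 8, y = 1, z = 48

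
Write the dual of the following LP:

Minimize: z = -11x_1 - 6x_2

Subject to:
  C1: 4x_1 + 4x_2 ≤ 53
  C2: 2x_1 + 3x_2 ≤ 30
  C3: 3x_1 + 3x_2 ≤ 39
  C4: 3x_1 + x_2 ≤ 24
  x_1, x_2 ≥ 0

Primal min cᵀx s.t. Ax ≤ b, x ≥ 0  →  Dual max −bᵀy s.t. Aᵀy ≥ −c, y ≥ 0.

Maximize: z = -53y1 - 30y2 - 39y3 - 24y4

Subject to:
  4y1 + 2y2 + 3y3 + 3y4 ≥ 11
  4y1 + 3y2 + 3y3 + y4 ≥ 6
  y1, y2, y3, y4 ≥ 0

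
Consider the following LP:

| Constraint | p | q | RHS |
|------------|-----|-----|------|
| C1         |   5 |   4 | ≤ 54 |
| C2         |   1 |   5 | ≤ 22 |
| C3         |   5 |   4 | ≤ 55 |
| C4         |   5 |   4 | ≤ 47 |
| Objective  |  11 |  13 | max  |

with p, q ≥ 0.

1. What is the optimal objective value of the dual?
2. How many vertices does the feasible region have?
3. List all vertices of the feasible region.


1. 116
2. 4
3. (0, 0), (9.4, 0), (7, 3), (0, 4.4)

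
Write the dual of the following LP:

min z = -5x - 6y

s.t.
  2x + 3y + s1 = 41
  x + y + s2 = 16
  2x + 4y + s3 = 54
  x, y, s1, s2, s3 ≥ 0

Primal min cᵀx s.t. Ax ≤ b, x ≥ 0  →  Dual max −bᵀy s.t. Aᵀy ≥ −c, y ≥ 0.

Maximize: z = -41y1 - 16y2 - 54y3

Subject to:
  2y1 + y2 + 2y3 ≥ 5
  3y1 + y2 + 4y3 ≥ 6
  y1, y2, y3 ≥ 0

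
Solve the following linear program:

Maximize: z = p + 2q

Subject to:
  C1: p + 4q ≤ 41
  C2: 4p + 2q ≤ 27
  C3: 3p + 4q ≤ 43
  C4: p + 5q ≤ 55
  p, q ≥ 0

Evaluate the objective at each vertex of the feasible region:
  z(0, 0) = 0
  z(6.75, 0) = 6.75
  z(2.2, 9.1) = 20.4
  z(1, 10) = 21  ←
  z(0, 10.25) = 20.5
The maximum is at p = 1, q = 10.

p = 1, q = 10, z = 21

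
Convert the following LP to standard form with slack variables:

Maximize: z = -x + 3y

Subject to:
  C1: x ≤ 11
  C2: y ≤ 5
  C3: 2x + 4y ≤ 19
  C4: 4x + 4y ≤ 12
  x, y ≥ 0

max z = -x + 3y

s.t.
  x + s1 = 11
  y + s2 = 5
  2x + 4y + s3 = 19
  4x + 4y + s4 = 12
  x, y, s1, s2, s3, s4 ≥ 0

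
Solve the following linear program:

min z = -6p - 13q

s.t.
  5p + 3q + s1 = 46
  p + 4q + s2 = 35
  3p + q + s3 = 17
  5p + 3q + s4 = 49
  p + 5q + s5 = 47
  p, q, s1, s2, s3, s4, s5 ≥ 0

Evaluate the objective at each vertex of the feasible region:
  z(0, 0) = 0
  z(5.667, 0) = -34
  z(3, 8) = -122  ←
  z(0, 8.75) = -113.8
The minimum is at p = 3, q = 8.

p = 3, q = 8, z = -122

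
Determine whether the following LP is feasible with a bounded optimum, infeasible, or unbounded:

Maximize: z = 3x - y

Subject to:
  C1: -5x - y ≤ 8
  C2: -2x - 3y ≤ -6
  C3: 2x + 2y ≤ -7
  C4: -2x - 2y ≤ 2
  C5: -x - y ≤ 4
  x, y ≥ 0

Infeasible (no feasible solution exists)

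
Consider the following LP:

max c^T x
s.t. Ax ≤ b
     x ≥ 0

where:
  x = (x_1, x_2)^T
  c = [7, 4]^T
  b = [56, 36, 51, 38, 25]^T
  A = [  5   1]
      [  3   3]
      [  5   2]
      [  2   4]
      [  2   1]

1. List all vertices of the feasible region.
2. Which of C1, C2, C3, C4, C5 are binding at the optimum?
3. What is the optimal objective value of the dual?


1. (0, 0), (10.2, 0), (9, 3), (5, 7), (0, 9.5)
2. C2, C3
3. 75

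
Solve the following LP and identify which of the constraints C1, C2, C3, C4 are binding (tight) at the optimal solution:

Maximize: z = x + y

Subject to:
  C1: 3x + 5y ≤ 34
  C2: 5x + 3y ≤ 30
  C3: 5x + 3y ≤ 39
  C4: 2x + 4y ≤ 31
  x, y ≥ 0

At x = 3, y = 5, compute slack b - a·x for each constraint:
  C1: 34 − 34 = 0  (binding)
  C2: 30 − 30 = 0  (binding)
  C3: 39 − 30 = 9  (slack)
  C4: 31 − 26 = 5  (slack)

Optimal: x = 3, y = 5
Binding: C1, C2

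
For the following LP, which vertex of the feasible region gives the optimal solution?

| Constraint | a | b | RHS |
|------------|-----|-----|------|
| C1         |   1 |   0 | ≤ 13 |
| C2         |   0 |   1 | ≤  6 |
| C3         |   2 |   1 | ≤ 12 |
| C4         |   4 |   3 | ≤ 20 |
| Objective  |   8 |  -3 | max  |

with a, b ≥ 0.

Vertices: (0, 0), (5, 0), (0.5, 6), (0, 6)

Evaluate the objective at each vertex of the feasible region:
  z(0, 0) = 0
  z(5, 0) = 40  ←
  z(0.5, 6) = -14
  z(0, 6) = -18
The maximum is at a = 5, b = 0.

(5, 0)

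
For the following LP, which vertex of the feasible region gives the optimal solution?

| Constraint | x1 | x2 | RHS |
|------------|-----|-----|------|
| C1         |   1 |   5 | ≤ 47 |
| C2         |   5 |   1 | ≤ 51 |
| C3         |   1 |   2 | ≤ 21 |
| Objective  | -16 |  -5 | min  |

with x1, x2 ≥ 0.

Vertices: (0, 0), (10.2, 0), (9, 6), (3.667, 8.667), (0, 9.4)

Evaluate the objective at each vertex of the feasible region:
  z(0, 0) = 0
  z(10.2, 0) = -163.2
  z(9, 6) = -174  ←
  z(3.667, 8.667) = -102
  z(0, 9.4) = -47
The minimum is at x1 = 9, x2 = 6.

(9, 6)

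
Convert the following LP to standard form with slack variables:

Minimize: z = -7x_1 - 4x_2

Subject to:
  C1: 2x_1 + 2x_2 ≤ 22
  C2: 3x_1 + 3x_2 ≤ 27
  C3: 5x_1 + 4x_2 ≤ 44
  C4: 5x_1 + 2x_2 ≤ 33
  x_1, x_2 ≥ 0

min z = -7x_1 - 4x_2

s.t.
  2x_1 + 2x_2 + s1 = 22
  3x_1 + 3x_2 + s2 = 27
  5x_1 + 4x_2 + s3 = 44
  5x_1 + 2x_2 + s4 = 33
  x_1, x_2, s1, s2, s3, s4 ≥ 0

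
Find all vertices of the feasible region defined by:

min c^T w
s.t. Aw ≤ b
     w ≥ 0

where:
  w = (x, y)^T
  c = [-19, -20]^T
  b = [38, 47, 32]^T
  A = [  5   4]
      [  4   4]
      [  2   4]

(0, 0), (7.6, 0), (2, 7), (0, 8)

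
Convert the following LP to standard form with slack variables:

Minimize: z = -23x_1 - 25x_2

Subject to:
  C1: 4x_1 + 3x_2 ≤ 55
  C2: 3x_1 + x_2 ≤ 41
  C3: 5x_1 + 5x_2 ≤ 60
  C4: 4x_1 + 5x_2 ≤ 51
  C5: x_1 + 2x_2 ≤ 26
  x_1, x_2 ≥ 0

min z = -23x_1 - 25x_2

s.t.
  4x_1 + 3x_2 + s1 = 55
  3x_1 + x_2 + s2 = 41
  5x_1 + 5x_2 + s3 = 60
  4x_1 + 5x_2 + s4 = 51
  x_1 + 2x_2 + s5 = 26
  x_1, x_2, s1, s2, s3, s4, s5 ≥ 0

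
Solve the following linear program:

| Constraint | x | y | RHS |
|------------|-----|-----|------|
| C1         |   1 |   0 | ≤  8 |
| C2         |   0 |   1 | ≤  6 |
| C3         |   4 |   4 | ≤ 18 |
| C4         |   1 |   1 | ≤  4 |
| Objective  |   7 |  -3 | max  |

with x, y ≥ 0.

Evaluate the objective at each vertex of the feasible region:
  z(0, 0) = 0
  z(4, 0) = 28  ←
  z(0, 4) = -12
The maximum is at x = 4, y = 0.

x = 4, y = 0, z = 28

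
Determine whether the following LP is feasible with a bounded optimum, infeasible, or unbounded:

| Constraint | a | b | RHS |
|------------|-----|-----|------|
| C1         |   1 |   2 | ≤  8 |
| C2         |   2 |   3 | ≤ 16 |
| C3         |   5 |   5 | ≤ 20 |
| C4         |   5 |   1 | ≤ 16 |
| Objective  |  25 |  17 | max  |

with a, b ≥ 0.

Feasible with a bounded optimal solution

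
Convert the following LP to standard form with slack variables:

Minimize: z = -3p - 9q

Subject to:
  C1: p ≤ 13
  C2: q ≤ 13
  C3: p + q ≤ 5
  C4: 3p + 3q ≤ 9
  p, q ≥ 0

min z = -3p - 9q

s.t.
  p + s1 = 13
  q + s2 = 13
  p + q + s3 = 5
  3p + 3q + s4 = 9
  p, q, s1, s2, s3, s4 ≥ 0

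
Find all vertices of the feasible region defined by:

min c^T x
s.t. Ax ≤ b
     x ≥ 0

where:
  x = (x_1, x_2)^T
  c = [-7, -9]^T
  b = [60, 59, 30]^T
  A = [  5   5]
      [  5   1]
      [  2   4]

(0, 0), (11.8, 0), (11.75, 0.25), (9, 3), (0, 7.5)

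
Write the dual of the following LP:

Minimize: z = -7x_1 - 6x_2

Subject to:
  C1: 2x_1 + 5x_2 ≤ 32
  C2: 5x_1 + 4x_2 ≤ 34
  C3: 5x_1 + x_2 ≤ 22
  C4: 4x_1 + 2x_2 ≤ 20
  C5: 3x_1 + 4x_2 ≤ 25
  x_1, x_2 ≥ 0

Primal min cᵀx s.t. Ax ≤ b, x ≥ 0  →  Dual max −bᵀy s.t. Aᵀy ≥ −c, y ≥ 0.

Maximize: z = -32y1 - 34y2 - 22y3 - 20y4 - 25y5

Subject to:
  2y1 + 5y2 + 5y3 + 4y4 + 3y5 ≥ 7
  5y1 + 4y2 + y3 + 2y4 + 4y5 ≥ 6
  y1, y2, y3, y4, y5 ≥ 0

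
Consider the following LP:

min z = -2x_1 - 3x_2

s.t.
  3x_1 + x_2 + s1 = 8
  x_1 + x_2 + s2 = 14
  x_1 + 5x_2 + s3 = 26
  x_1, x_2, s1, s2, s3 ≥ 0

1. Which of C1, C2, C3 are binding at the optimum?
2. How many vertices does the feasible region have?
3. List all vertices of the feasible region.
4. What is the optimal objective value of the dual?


1. C1, C3
2. 4
3. (0, 0), (2.667, 0), (1, 5), (0, 5.2)
4. -17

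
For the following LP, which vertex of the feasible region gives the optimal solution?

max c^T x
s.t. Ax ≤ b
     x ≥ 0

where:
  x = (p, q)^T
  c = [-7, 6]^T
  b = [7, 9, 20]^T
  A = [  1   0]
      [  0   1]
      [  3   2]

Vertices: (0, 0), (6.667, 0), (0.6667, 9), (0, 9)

Evaluate the objective at each vertex of the feasible region:
  z(0, 0) = 0
  z(6.667, 0) = -46.67
  z(0.6667, 9) = 49.33
  z(0, 9) = 54  ←
The maximum is at p = 0, q = 9.

(0, 9)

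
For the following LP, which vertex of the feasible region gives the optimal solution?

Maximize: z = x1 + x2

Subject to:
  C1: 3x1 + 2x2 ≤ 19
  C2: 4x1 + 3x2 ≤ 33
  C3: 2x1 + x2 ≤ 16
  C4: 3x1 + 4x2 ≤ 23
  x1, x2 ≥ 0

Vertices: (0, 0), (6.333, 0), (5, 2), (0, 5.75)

Evaluate the objective at each vertex of the feasible region:
  z(0, 0) = 0
  z(6.333, 0) = 6.333
  z(5, 2) = 7  ←
  z(0, 5.75) = 5.75
The maximum is at x1 = 5, x2 = 2.

(5, 2)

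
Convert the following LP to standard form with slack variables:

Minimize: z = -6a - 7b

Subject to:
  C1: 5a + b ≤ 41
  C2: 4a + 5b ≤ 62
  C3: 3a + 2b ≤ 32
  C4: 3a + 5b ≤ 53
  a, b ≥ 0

min z = -6a - 7b

s.t.
  5a + b + s1 = 41
  4a + 5b + s2 = 62
  3a + 2b + s3 = 32
  3a + 5b + s4 = 53
  a, b, s1, s2, s3, s4 ≥ 0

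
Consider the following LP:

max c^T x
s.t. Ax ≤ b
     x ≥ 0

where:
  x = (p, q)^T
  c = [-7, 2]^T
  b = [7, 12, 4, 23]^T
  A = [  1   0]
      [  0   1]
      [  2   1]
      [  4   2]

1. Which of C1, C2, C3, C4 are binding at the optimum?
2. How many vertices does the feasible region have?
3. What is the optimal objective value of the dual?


1. C3
2. 3
3. 8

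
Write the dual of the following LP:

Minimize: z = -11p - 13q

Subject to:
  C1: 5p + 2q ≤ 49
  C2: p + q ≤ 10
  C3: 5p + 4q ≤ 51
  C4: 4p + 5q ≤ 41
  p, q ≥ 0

Primal min cᵀx s.t. Ax ≤ b, x ≥ 0  →  Dual max −bᵀy s.t. Aᵀy ≥ −c, y ≥ 0.

Maximize: z = -49y1 - 10y2 - 51y3 - 41y4

Subject to:
  5y1 + y2 + 5y3 + 4y4 ≥ 11
  2y1 + y2 + 4y3 + 5y4 ≥ 13
  y1, y2, y3, y4 ≥ 0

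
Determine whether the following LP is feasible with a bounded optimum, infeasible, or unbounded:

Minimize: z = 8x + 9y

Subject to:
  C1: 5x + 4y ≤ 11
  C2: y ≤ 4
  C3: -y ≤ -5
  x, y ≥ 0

Infeasible (no feasible solution exists)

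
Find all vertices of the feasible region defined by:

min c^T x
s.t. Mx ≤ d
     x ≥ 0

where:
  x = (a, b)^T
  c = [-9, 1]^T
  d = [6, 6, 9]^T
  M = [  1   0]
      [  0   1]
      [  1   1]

(0, 0), (6, 0), (6, 3), (3, 6), (0, 6)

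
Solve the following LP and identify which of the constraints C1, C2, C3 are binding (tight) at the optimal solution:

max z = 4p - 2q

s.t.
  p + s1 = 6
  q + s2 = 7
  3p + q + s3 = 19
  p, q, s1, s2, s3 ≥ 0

At p = 6, q = 0, compute slack b - a·x for each constraint:
  C1: 6 − 6 = 0  (binding)
  C2: 7 − 0 = 7  (slack)
  C3: 19 − 18 = 1  (slack)

Optimal: p = 6, q = 0
Binding: C1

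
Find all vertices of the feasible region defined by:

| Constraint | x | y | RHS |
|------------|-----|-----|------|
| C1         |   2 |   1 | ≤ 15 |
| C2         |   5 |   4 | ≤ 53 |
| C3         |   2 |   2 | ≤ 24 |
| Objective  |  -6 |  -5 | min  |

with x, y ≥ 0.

(0, 0), (7.5, 0), (3, 9), (0, 12)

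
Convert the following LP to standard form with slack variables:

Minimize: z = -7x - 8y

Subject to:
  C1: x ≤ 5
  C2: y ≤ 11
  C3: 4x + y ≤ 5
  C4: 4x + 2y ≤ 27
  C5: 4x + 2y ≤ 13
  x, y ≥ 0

min z = -7x - 8y

s.t.
  x + s1 = 5
  y + s2 = 11
  4x + y + s3 = 5
  4x + 2y + s4 = 27
  4x + 2y + s5 = 13
  x, y, s1, s2, s3, s4, s5 ≥ 0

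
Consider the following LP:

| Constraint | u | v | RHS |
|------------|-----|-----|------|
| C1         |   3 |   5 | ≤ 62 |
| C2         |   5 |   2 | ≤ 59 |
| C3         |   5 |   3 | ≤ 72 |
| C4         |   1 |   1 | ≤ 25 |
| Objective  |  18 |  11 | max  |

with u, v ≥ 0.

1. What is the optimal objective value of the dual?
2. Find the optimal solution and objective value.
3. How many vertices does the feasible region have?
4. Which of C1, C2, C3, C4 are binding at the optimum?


1. 239
2. u = 9, v = 7, z = 239
3. 4
4. C1, C2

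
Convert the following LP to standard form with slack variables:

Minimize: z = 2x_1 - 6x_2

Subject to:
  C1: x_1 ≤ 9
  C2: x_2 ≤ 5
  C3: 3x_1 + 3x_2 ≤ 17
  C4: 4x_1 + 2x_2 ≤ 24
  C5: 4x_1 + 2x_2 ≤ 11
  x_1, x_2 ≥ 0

min z = 2x_1 - 6x_2

s.t.
  x_1 + s1 = 9
  x_2 + s2 = 5
  3x_1 + 3x_2 + s3 = 17
  4x_1 + 2x_2 + s4 = 24
  4x_1 + 2x_2 + s5 = 11
  x_1, x_2, s1, s2, s3, s4, s5 ≥ 0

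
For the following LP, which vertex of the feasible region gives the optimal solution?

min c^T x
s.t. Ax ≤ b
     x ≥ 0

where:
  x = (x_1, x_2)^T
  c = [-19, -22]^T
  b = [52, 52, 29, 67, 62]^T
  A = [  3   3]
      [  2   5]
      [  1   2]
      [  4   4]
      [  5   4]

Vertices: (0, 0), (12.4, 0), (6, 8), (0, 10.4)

Evaluate the objective at each vertex of the feasible region:
  z(0, 0) = 0
  z(12.4, 0) = -235.6
  z(6, 8) = -290  ←
  z(0, 10.4) = -228.8
The minimum is at x_1 = 6, x_2 = 8.

(6, 8)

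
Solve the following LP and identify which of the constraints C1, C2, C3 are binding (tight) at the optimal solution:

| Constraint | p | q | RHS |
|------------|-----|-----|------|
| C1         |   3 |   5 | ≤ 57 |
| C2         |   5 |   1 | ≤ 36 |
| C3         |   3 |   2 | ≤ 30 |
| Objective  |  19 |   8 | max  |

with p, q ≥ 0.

At p = 6, q = 6, compute slack b - a·x for each constraint:
  C1: 57 − 48 = 9  (slack)
  C2: 36 − 36 = 0  (binding)
  C3: 30 − 30 = 0  (binding)

Optimal: p = 6, q = 6
Binding: C2, C3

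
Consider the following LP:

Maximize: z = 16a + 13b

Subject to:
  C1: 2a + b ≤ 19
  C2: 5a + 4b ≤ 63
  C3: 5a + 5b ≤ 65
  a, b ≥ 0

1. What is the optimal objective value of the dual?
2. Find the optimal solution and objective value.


1. 187
2. a = 6, b = 7, z = 187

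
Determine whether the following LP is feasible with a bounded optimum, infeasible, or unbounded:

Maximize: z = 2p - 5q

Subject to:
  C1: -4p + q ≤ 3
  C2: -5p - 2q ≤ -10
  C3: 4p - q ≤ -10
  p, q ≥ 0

Infeasible (no feasible solution exists)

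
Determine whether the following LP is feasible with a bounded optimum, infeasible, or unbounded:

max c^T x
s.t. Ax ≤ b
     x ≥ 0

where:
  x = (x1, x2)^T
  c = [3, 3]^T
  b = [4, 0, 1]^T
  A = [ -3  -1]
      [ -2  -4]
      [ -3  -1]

Unbounded (objective can increase without bound)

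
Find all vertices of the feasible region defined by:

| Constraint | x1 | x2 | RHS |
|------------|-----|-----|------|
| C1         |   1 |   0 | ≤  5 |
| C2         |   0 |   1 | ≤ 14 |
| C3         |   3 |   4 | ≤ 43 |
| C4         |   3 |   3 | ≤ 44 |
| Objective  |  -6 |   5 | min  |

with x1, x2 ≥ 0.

(0, 0), (5, 0), (5, 7), (0, 10.75)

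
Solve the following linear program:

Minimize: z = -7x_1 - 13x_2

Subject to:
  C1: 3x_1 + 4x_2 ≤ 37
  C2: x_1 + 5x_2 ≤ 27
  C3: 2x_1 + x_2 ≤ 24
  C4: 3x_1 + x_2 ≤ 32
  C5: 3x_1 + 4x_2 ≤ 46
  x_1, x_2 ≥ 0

Evaluate the objective at each vertex of the feasible region:
  z(0, 0) = 0
  z(10.67, 0) = -74.67
  z(10.11, 1.667) = -92.44
  z(7, 4) = -101  ←
  z(0, 5.4) = -70.2
The minimum is at x_1 = 7, x_2 = 4.

x_1 = 7, x_2 = 4, z = -101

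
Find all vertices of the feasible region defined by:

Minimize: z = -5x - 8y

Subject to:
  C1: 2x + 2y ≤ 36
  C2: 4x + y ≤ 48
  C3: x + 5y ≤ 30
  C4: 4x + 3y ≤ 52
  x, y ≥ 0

(0, 0), (12, 0), (11.5, 2), (10, 4), (0, 6)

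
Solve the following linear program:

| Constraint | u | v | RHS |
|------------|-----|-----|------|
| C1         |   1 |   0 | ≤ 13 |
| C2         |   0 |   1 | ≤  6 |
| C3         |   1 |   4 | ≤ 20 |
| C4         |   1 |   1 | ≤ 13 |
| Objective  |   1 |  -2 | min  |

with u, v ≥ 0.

Evaluate the objective at each vertex of the feasible region:
  z(0, 0) = 0
  z(13, 0) = 13
  z(10.67, 2.333) = 6
  z(0, 5) = -10  ←
The minimum is at u = 0, v = 5.

u = 0, v = 5, z = -10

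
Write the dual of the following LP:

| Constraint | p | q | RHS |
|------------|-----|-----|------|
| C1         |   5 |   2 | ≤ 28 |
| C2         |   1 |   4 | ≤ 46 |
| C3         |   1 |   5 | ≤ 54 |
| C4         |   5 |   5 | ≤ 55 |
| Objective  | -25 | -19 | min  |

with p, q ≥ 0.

Primal min cᵀx s.t. Ax ≤ b, x ≥ 0  →  Dual max −bᵀy s.t. Aᵀy ≥ −c, y ≥ 0.

Maximize: z = -28y1 - 46y2 - 54y3 - 55y4

Subject to:
  5y1 + y2 + y3 + 5y4 ≥ 25
  2y1 + 4y2 + 5y3 + 5y4 ≥ 19
  y1, y2, y3, y4 ≥ 0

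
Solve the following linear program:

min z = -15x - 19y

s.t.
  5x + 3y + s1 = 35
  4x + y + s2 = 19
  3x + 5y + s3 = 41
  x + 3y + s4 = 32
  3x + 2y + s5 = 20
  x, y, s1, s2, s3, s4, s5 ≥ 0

Evaluate the objective at each vertex of the feasible region:
  z(0, 0) = 0
  z(4.75, 0) = -71.25
  z(3.6, 4.6) = -141.4
  z(2, 7) = -163  ←
  z(0, 8.2) = -155.8
The minimum is at x = 2, y = 7.

x = 2, y = 7, z = -163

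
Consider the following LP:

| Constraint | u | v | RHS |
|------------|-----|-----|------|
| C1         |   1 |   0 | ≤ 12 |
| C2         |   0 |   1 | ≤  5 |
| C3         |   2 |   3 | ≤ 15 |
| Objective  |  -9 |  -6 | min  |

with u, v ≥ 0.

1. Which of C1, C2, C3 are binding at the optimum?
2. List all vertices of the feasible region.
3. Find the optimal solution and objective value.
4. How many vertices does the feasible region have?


1. C3
2. (0, 0), (7.5, 0), (0, 5)
3. u = 7.5, v = 0, z = -67.5
4. 3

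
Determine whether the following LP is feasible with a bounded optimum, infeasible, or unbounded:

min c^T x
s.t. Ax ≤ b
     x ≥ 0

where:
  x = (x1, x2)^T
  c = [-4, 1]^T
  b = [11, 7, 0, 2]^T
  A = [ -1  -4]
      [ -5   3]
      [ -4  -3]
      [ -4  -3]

Unbounded (objective can decrease without bound)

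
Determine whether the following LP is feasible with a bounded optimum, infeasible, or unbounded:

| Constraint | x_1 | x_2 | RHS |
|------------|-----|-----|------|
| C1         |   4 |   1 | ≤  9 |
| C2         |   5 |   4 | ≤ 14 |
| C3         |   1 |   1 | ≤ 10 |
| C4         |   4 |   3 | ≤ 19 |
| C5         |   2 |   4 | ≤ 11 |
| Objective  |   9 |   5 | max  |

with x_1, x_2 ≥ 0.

Feasible with a bounded optimal solution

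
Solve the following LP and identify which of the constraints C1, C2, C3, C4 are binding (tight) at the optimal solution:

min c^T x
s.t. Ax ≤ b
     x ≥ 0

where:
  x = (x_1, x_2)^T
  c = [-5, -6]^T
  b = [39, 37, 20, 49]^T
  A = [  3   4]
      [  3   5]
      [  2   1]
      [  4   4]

At x_1 = 9, x_2 = 2, compute slack b - a·x for each constraint:
  C1: 39 − 35 = 4  (slack)
  C2: 37 − 37 = 0  (binding)
  C3: 20 − 20 = 0  (binding)
  C4: 49 − 44 = 5  (slack)

Optimal: x_1 = 9, x_2 = 2
Binding: C2, C3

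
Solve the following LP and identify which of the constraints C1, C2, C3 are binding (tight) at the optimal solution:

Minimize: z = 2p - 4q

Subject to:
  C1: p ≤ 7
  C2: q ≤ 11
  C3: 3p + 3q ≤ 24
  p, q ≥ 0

At p = 0, q = 8, compute slack b - a·x for each constraint:
  C1: 7 − 0 = 7  (slack)
  C2: 11 − 8 = 3  (slack)
  C3: 24 − 24 = 0  (binding)

Optimal: p = 0, q = 8
Binding: C3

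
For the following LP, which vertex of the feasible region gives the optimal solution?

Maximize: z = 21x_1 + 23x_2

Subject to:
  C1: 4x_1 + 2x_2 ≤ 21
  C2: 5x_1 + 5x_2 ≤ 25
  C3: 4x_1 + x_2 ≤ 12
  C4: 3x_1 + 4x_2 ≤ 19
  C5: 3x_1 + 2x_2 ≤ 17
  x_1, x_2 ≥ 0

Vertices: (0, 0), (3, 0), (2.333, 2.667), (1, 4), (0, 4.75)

Evaluate the objective at each vertex of the feasible region:
  z(0, 0) = 0
  z(3, 0) = 63
  z(2.333, 2.667) = 110.3
  z(1, 4) = 113  ←
  z(0, 4.75) = 109.2
The maximum is at x_1 = 1, x_2 = 4.

(1, 4)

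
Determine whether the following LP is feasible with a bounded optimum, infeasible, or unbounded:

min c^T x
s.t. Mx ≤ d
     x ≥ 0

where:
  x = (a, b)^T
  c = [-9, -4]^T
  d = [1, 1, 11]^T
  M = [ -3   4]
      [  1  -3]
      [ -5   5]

Unbounded (objective can decrease without bound)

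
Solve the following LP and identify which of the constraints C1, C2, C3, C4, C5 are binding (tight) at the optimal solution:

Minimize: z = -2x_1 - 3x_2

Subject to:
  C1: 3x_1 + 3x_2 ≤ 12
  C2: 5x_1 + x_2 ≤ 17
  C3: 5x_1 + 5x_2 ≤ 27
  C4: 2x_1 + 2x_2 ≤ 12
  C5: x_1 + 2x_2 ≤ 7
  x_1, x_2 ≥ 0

At x_1 = 1, x_2 = 3, compute slack b - a·x for each constraint:
  C1: 12 − 12 = 0  (binding)
  C2: 17 − 8 = 9  (slack)
  C3: 27 − 20 = 7  (slack)
  C4: 12 − 8 = 4  (slack)
  C5: 7 − 7 = 0  (binding)

Optimal: x_1 = 1, x_2 = 3
Binding: C1, C5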